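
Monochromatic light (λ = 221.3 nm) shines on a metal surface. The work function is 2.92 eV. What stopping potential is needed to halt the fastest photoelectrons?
2.6825 V

The stopping potential V_s satisfies: eV_s = KE_max

First, find KE_max using Einstein's equation:
E_photon = hc/λ = 5.6025 eV
KE_max = E_photon - φ = 5.6025 - 2.92 = 2.6825 eV

Since eV_s = KE_max:
V_s = KE_max/e = 2.6825 V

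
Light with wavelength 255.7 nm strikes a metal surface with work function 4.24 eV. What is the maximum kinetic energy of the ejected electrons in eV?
0.6088 eV

Using Einstein's photoelectric equation: KE_max = hf - φ = hc/λ - φ

First, calculate the photon energy:
E_photon = hc/λ = (6.626×10⁻³⁴ J·s)(3×10⁸ m/s) / (255.7×10⁻⁹ m)
E_photon = 4.8488 eV

Then, the maximum kinetic energy:
KE_max = E_photon - φ = 4.8488 eV - 4.24 eV = 0.6088 eV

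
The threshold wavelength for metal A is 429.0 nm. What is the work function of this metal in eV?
2.89 eV

At the threshold wavelength, photon energy equals work function:
φ = hc/λ₀

Calculating:
φ = (6.626×10⁻³⁴ J·s)(3×10⁸ m/s) / (429.0×10⁻⁹ m)
φ = 2.89 eV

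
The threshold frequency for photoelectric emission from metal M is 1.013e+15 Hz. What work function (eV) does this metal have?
4.19 eV

At the threshold frequency, photon energy equals work function:
φ = hf₀

Calculating:
φ = (6.626×10⁻³⁴ J·s)(1.013e+15 Hz)
φ = 4.19 eV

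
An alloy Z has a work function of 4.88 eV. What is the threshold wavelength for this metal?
254.07 nm

The threshold wavelength is when the photon energy equals the work function:
hc/λ₀ = φ

Solving for λ₀:
λ₀ = hc/φ = (6.626×10⁻³⁴ J·s)(3×10⁸ m/s) / (4.88 eV × 1.602×10⁻¹⁹ J/eV)
λ₀ = 254.07 nm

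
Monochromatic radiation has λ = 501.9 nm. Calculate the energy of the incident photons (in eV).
2.4703 eV

Using E = hf = hc/λ:

E = hc/λ = (6.626×10⁻³⁴ J·s)(3×10⁸ m/s) / (501.9×10⁻⁹ m)
E = 2.4703 eV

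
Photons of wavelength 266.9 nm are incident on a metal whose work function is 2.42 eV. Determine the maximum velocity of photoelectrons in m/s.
8.8476e+05 m/s

First, find the maximum kinetic energy:
E_photon = hc/λ = 4.6453 eV
KE_max = E_photon - φ = 4.6453 - 2.42 = 2.2253 eV

Convert to Joules: KE_max = 2.2253 × 1.602×10⁻¹⁹ J = 3.5654e-19 J

Then use KE = ½mv² to find velocity:
v = √(2·KE/m) = √(2 × 3.5654e-19 J / 9.109e-31 kg)
v = 8.8476e+05 m/s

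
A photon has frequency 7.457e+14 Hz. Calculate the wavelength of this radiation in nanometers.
402.03 nm

Using the wave equation: c = fλ

Solving for wavelength:
λ = c/f = (3×10⁸ m/s) / (7.457e+14 Hz)
λ = 402.03 nm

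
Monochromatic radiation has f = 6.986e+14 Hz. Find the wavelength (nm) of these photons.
429.13 nm

Using the wave equation: c = fλ

Solving for wavelength:
λ = c/f = (3×10⁸ m/s) / (6.986e+14 Hz)
λ = 429.13 nm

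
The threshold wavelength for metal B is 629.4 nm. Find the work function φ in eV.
1.97 eV

At the threshold wavelength, photon energy equals work function:
φ = hc/λ₀

Calculating:
φ = (6.626×10⁻³⁴ J·s)(3×10⁸ m/s) / (629.4×10⁻⁹ m)
φ = 1.97 eV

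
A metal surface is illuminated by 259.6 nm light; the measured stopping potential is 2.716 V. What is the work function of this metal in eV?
2.06 eV

The stopping potential gives the maximum kinetic energy: KE_max = eV_s = 2.716 eV

From Einstein's photoelectric equation: KE_max = hc/λ - φ
Rearranging: φ = hc/λ - KE_max

Calculate photon energy:
E_photon = hc/λ = (6.626×10⁻³⁴ J·s)(3×10⁸ m/s) / (259.6×10⁻⁹ m) = 4.7760 eV

Therefore:
φ = 4.7760 - 2.716 = 2.06 eV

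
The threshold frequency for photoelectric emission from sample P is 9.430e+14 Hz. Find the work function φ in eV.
3.90 eV

At the threshold frequency, photon energy equals work function:
φ = hf₀

Calculating:
φ = (6.626×10⁻³⁴ J·s)(9.430e+14 Hz)
φ = 3.90 eV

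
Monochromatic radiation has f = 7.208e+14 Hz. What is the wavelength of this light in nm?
415.92 nm

Using the wave equation: c = fλ

Solving for wavelength:
λ = c/f = (3×10⁸ m/s) / (7.208e+14 Hz)
λ = 415.92 nm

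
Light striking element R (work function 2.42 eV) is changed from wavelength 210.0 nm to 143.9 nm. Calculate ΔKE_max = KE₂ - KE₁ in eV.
2.7120 eV

Using Einstein's equation: KE_max = hc/λ - φ

For λ₁ = 210.0 nm:
KE₁ = hc/λ₁ - φ = 5.9040 - 2.42 = 3.4840 eV

For λ₂ = 143.9 nm:
KE₂ = hc/λ₂ - φ = 8.6160 - 2.42 = 6.1960 eV

Change in KE:
ΔKE = KE₂ - KE₁ = 6.1960 - 3.4840 = 2.7120 eV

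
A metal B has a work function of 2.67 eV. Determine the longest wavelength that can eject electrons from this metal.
464.36 nm

The threshold wavelength is when the photon energy equals the work function:
hc/λ₀ = φ

Solving for λ₀:
λ₀ = hc/φ = (6.626×10⁻³⁴ J·s)(3×10⁸ m/s) / (2.67 eV × 1.602×10⁻¹⁹ J/eV)
λ₀ = 464.36 nm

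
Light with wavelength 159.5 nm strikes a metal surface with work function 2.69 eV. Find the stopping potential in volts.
5.0833 V

The stopping potential V_s satisfies: eV_s = KE_max

First, find KE_max using Einstein's equation:
E_photon = hc/λ = 7.7733 eV
KE_max = E_photon - φ = 7.7733 - 2.69 = 5.0833 eV

Since eV_s = KE_max:
V_s = KE_max/e = 5.0833 V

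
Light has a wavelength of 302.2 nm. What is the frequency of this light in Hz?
9.9203e+14 Hz

Using the wave equation: c = fλ

Solving for frequency:
f = c/λ = (3×10⁸ m/s) / (302.2×10⁻⁹ m)
f = 9.9203e+14 Hz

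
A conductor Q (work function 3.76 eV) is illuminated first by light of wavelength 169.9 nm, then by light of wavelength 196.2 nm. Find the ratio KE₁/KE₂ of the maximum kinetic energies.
1.3822

Using Einstein's equation: KE_max = hc/λ - φ

For λ₁ = 169.9 nm:
E₁ = hc/λ₁ = 7.2975 eV
KE₁ = E₁ - φ = 7.2975 - 3.76 = 3.5375 eV

For λ₂ = 196.2 nm:
E₂ = hc/λ₂ = 6.3193 eV
KE₂ = E₂ - φ = 6.3193 - 3.76 = 2.5593 eV

Ratio: KE₁/KE₂ = 3.5375/2.5593 = 1.3822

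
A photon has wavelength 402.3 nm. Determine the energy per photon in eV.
3.0819 eV

Using E = hf = hc/λ:

E = hc/λ = (6.626×10⁻³⁴ J·s)(3×10⁸ m/s) / (402.3×10⁻⁹ m)
E = 3.0819 eV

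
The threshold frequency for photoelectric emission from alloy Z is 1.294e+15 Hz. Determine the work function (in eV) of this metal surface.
5.35 eV

At the threshold frequency, photon energy equals work function:
φ = hf₀

Calculating:
φ = (6.626×10⁻³⁴ J·s)(1.294e+15 Hz)
φ = 5.35 eV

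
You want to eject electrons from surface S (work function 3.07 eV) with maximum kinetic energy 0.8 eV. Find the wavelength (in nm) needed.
320.37 nm

From Einstein's equation: KE_max = hc/λ - φ

Rearranging for λ:
hc/λ = KE_max + φ
λ = hc/(KE_max + φ)

Required photon energy:
E_photon = KE_max + φ = 0.8 + 3.07 = 3.87 eV

Required wavelength:
λ = hc/E_photon = (6.626×10⁻³⁴)(3×10⁸) / (3.87 × 1.602×10⁻¹⁹)
λ = 320.37 nm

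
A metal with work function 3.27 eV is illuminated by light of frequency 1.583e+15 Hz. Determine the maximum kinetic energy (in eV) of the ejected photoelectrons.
3.2768 eV

Using Einstein's photoelectric equation: KE_max = hf - φ

First, calculate the photon energy:
E_photon = hf = (6.626×10⁻³⁴ J·s)(1.583e+15 Hz)
E_photon = 6.5468 eV

Then, the maximum kinetic energy:
KE_max = E_photon - φ = 6.5468 eV - 3.27 eV = 3.2768 eV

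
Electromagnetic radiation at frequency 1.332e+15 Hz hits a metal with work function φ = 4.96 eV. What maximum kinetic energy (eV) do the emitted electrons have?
0.5487 eV

Using Einstein's photoelectric equation: KE_max = hf - φ

First, calculate the photon energy:
E_photon = hf = (6.626×10⁻³⁴ J·s)(1.332e+15 Hz)
E_photon = 5.5087 eV

Then, the maximum kinetic energy:
KE_max = E_photon - φ = 5.5087 eV - 4.96 eV = 0.5487 eV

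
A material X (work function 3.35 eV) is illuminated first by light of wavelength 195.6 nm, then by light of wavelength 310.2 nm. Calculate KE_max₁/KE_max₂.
4.6199

Using Einstein's equation: KE_max = hc/λ - φ

For λ₁ = 195.6 nm:
E₁ = hc/λ₁ = 6.3387 eV
KE₁ = E₁ - φ = 6.3387 - 3.35 = 2.9887 eV

For λ₂ = 310.2 nm:
E₂ = hc/λ₂ = 3.9969 eV
KE₂ = E₂ - φ = 3.9969 - 3.35 = 0.6469 eV

Ratio: KE₁/KE₂ = 2.9887/0.6469 = 4.6199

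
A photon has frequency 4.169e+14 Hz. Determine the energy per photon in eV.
1.7242 eV

Using E = hf:

E = hf = (6.626×10⁻³⁴ J·s)(4.169e+14 Hz)
E = 1.7242 eV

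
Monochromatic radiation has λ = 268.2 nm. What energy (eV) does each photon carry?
4.6228 eV

Using E = hf = hc/λ:

E = hc/λ = (6.626×10⁻³⁴ J·s)(3×10⁸ m/s) / (268.2×10⁻⁹ m)
E = 4.6228 eV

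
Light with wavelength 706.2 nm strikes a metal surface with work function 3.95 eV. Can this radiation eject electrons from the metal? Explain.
No

For photoemission, the photon energy must exceed the work function.

Photon energy: E = hc/λ = 1.7557 eV
Work function: φ = 3.95 eV

Since E_photon (1.7557 eV) < φ (3.95 eV), photoemission will NOT occur.
The threshold wavelength is λ₀ = hc/φ = 313.9 nm.
Since 706.2 nm > 313.9 nm, the photons lack sufficient energy.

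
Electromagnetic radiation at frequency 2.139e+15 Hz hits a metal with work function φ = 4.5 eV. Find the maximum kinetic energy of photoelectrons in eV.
4.3462 eV

Using Einstein's photoelectric equation: KE_max = hf - φ

First, calculate the photon energy:
E_photon = hf = (6.626×10⁻³⁴ J·s)(2.139e+15 Hz)
E_photon = 8.8462 eV

Then, the maximum kinetic energy:
KE_max = E_photon - φ = 8.8462 eV - 4.5 eV = 4.3462 eV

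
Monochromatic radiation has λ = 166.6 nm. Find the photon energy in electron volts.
7.4420 eV

Using E = hf = hc/λ:

E = hc/λ = (6.626×10⁻³⁴ J·s)(3×10⁸ m/s) / (166.6×10⁻⁹ m)
E = 7.4420 eV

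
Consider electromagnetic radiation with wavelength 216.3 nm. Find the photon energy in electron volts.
5.7320 eV

Using E = hf = hc/λ:

E = hc/λ = (6.626×10⁻³⁴ J·s)(3×10⁸ m/s) / (216.3×10⁻⁹ m)
E = 5.7320 eV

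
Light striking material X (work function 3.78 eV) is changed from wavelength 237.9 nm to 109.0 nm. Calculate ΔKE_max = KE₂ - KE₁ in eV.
6.1631 eV

Using Einstein's equation: KE_max = hc/λ - φ

For λ₁ = 237.9 nm:
KE₁ = hc/λ₁ - φ = 5.2116 - 3.78 = 1.4316 eV

For λ₂ = 109.0 nm:
KE₂ = hc/λ₂ - φ = 11.3747 - 3.78 = 7.5947 eV

Change in KE:
ΔKE = KE₂ - KE₁ = 7.5947 - 1.4316 = 6.1631 eV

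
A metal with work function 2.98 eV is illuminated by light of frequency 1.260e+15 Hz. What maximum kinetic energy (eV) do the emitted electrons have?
2.2309 eV

Using Einstein's photoelectric equation: KE_max = hf - φ

First, calculate the photon energy:
E_photon = hf = (6.626×10⁻³⁴ J·s)(1.260e+15 Hz)
E_photon = 5.2109 eV

Then, the maximum kinetic energy:
KE_max = E_photon - φ = 5.2109 eV - 2.98 eV = 2.2309 eV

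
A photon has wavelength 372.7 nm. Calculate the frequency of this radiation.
8.0438e+14 Hz

Using the wave equation: c = fλ

Solving for frequency:
f = c/λ = (3×10⁸ m/s) / (372.7×10⁻⁹ m)
f = 8.0438e+14 Hz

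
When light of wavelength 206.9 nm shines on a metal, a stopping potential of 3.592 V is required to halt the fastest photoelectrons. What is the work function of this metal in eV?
2.40 eV

The stopping potential gives the maximum kinetic energy: KE_max = eV_s = 3.592 eV

From Einstein's photoelectric equation: KE_max = hc/λ - φ
Rearranging: φ = hc/λ - KE_max

Calculate photon energy:
E_photon = hc/λ = (6.626×10⁻³⁴ J·s)(3×10⁸ m/s) / (206.9×10⁻⁹ m) = 5.9925 eV

Therefore:
φ = 5.9925 - 3.592 = 2.40 eV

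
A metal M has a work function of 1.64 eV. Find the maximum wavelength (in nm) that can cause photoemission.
756.00 nm

The threshold wavelength is when the photon energy equals the work function:
hc/λ₀ = φ

Solving for λ₀:
λ₀ = hc/φ = (6.626×10⁻³⁴ J·s)(3×10⁸ m/s) / (1.64 eV × 1.602×10⁻¹⁹ J/eV)
λ₀ = 756.00 nm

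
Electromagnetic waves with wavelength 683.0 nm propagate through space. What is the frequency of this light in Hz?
4.3893e+14 Hz

Using the wave equation: c = fλ

Solving for frequency:
f = c/λ = (3×10⁸ m/s) / (683.0×10⁻⁹ m)
f = 4.3893e+14 Hz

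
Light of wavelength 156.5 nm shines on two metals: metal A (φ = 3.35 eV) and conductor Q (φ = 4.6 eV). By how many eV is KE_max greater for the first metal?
1.2500 eV

Using KE_max = hc/λ - φ for each metal:

Photon energy: E = hc/λ = 7.9223 eV

For metal A (φ₁ = 3.35 eV):
KE₁ = E - φ₁ = 7.9223 - 3.35 = 4.5723 eV

For conductor Q (φ₂ = 4.6 eV):
KE₂ = E - φ₂ = 7.9223 - 4.6 = 3.3223 eV

Difference:
ΔKE = KE₁ - KE₂ = 4.5723 - 3.3223 = 1.2500 eV

Note: The difference equals the difference in work functions: 4.6 - 3.35 = 1.25 eV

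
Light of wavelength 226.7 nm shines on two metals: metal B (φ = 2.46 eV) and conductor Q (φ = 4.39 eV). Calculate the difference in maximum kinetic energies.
1.9300 eV

Using KE_max = hc/λ - φ for each metal:

Photon energy: E = hc/λ = 5.4691 eV

For metal B (φ₁ = 2.46 eV):
KE₁ = E - φ₁ = 5.4691 - 2.46 = 3.0091 eV

For conductor Q (φ₂ = 4.39 eV):
KE₂ = E - φ₂ = 5.4691 - 4.39 = 1.0791 eV

Difference:
ΔKE = KE₁ - KE₂ = 3.0091 - 1.0791 = 1.9300 eV

Note: The difference equals the difference in work functions: 4.39 - 2.46 = 1.93 eV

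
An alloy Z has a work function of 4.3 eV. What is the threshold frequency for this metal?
1.0397e+15 Hz

The threshold frequency is when the photon energy equals the work function:
hf₀ = φ

Solving for f₀:
f₀ = φ/h = (4.3 eV × 1.602×10⁻¹⁹ J/eV) / (6.626×10⁻³⁴ J·s)
f₀ = 1.0397e+15 Hz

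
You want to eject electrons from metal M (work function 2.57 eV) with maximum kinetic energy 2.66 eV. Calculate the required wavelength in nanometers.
237.06 nm

From Einstein's equation: KE_max = hc/λ - φ

Rearranging for λ:
hc/λ = KE_max + φ
λ = hc/(KE_max + φ)

Required photon energy:
E_photon = KE_max + φ = 2.66 + 2.57 = 5.23 eV

Required wavelength:
λ = hc/E_photon = (6.626×10⁻³⁴)(3×10⁸) / (5.23 × 1.602×10⁻¹⁹)
λ = 237.06 nm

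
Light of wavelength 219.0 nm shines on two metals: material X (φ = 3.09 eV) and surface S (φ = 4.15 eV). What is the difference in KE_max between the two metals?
1.0600 eV

Using KE_max = hc/λ - φ for each metal:

Photon energy: E = hc/λ = 5.6614 eV

For material X (φ₁ = 3.09 eV):
KE₁ = E - φ₁ = 5.6614 - 3.09 = 2.5714 eV

For surface S (φ₂ = 4.15 eV):
KE₂ = E - φ₂ = 5.6614 - 4.15 = 1.5114 eV

Difference:
ΔKE = KE₁ - KE₂ = 2.5714 - 1.5114 = 1.0600 eV

Note: The difference equals the difference in work functions: 4.15 - 3.09 = 1.06 eV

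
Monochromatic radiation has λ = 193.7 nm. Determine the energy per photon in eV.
6.4008 eV

Using E = hf = hc/λ:

E = hc/λ = (6.626×10⁻³⁴ J·s)(3×10⁸ m/s) / (193.7×10⁻⁹ m)
E = 6.4008 eV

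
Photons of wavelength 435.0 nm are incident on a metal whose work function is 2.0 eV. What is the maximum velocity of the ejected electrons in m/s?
5.4688e+05 m/s

First, find the maximum kinetic energy:
E_photon = hc/λ = 2.8502 eV
KE_max = E_photon - φ = 2.8502 - 2.0 = 0.8502 eV

Convert to Joules: KE_max = 0.8502 × 1.602×10⁻¹⁹ J = 1.3622e-19 J

Then use KE = ½mv² to find velocity:
v = √(2·KE/m) = √(2 × 1.3622e-19 J / 9.109e-31 kg)
v = 5.4688e+05 m/s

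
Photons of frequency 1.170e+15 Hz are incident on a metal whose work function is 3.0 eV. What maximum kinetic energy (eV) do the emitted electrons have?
1.8387 eV

Using Einstein's photoelectric equation: KE_max = hf - φ

First, calculate the photon energy:
E_photon = hf = (6.626×10⁻³⁴ J·s)(1.170e+15 Hz)
E_photon = 4.8387 eV

Then, the maximum kinetic energy:
KE_max = E_photon - φ = 4.8387 eV - 3.0 eV = 1.8387 eV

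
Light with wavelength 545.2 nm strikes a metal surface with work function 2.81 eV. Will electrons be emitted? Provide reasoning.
No

For photoemission, the photon energy must exceed the work function.

Photon energy: E = hc/λ = 2.2741 eV
Work function: φ = 2.81 eV

Since E_photon (2.2741 eV) < φ (2.81 eV), photoemission will NOT occur.
The threshold wavelength is λ₀ = hc/φ = 441.2 nm.
Since 545.2 nm > 441.2 nm, the photons lack sufficient energy.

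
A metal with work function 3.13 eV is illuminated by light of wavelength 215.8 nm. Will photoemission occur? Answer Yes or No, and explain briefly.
Yes

For photoemission, the photon energy must exceed the work function.

Photon energy: E = hc/λ = 5.7453 eV
Work function: φ = 3.13 eV

Since E_photon (5.7453 eV) > φ (3.13 eV), photoemission WILL occur.
The threshold wavelength is λ₀ = hc/φ = 396.1 nm.
Since 215.8 nm < 396.1 nm, the light has sufficient energy.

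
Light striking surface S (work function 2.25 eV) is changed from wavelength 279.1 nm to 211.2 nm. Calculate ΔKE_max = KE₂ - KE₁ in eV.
1.4282 eV

Using Einstein's equation: KE_max = hc/λ - φ

For λ₁ = 279.1 nm:
KE₁ = hc/λ₁ - φ = 4.4423 - 2.25 = 2.1923 eV

For λ₂ = 211.2 nm:
KE₂ = hc/λ₂ - φ = 5.8705 - 2.25 = 3.6205 eV

Change in KE:
ΔKE = KE₂ - KE₁ = 3.6205 - 2.1923 = 1.4282 eV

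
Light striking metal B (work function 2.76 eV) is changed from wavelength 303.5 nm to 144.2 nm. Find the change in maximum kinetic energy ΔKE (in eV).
4.5129 eV

Using Einstein's equation: KE_max = hc/λ - φ

For λ₁ = 303.5 nm:
KE₁ = hc/λ₁ - φ = 4.0851 - 2.76 = 1.3251 eV

For λ₂ = 144.2 nm:
KE₂ = hc/λ₂ - φ = 8.5981 - 2.76 = 5.8381 eV

Change in KE:
ΔKE = KE₂ - KE₁ = 5.8381 - 1.3251 = 4.5129 eV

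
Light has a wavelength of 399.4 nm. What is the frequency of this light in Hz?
7.5061e+14 Hz

Using the wave equation: c = fλ

Solving for frequency:
f = c/λ = (3×10⁸ m/s) / (399.4×10⁻⁹ m)
f = 7.5061e+14 Hz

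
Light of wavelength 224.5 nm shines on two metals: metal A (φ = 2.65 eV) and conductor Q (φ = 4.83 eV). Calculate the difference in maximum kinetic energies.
2.1800 eV

Using KE_max = hc/λ - φ for each metal:

Photon energy: E = hc/λ = 5.5227 eV

For metal A (φ₁ = 2.65 eV):
KE₁ = E - φ₁ = 5.5227 - 2.65 = 2.8727 eV

For conductor Q (φ₂ = 4.83 eV):
KE₂ = E - φ₂ = 5.5227 - 4.83 = 0.6927 eV

Difference:
ΔKE = KE₁ - KE₂ = 2.8727 - 0.6927 = 2.1800 eV

Note: The difference equals the difference in work functions: 4.83 - 2.65 = 2.18 eV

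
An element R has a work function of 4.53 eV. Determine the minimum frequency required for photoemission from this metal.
1.0953e+15 Hz

The threshold frequency is when the photon energy equals the work function:
hf₀ = φ

Solving for f₀:
f₀ = φ/h = (4.53 eV × 1.602×10⁻¹⁹ J/eV) / (6.626×10⁻³⁴ J·s)
f₀ = 1.0953e+15 Hz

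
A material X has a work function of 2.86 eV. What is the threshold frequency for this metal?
6.9154e+14 Hz

The threshold frequency is when the photon energy equals the work function:
hf₀ = φ

Solving for f₀:
f₀ = φ/h = (2.86 eV × 1.602×10⁻¹⁹ J/eV) / (6.626×10⁻³⁴ J·s)
f₀ = 6.9154e+14 Hz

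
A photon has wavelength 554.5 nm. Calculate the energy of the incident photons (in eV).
2.2360 eV

Using E = hf = hc/λ:

E = hc/λ = (6.626×10⁻³⁴ J·s)(3×10⁸ m/s) / (554.5×10⁻⁹ m)
E = 2.2360 eV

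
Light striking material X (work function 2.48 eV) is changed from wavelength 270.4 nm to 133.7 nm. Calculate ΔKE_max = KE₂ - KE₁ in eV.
4.6881 eV

Using Einstein's equation: KE_max = hc/λ - φ

For λ₁ = 270.4 nm:
KE₁ = hc/λ₁ - φ = 4.5852 - 2.48 = 2.1052 eV

For λ₂ = 133.7 nm:
KE₂ = hc/λ₂ - φ = 9.2733 - 2.48 = 6.7933 eV

Change in KE:
ΔKE = KE₂ - KE₁ = 6.7933 - 2.1052 = 4.6881 eV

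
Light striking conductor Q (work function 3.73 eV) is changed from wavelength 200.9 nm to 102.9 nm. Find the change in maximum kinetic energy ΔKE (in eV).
5.8776 eV

Using Einstein's equation: KE_max = hc/λ - φ

For λ₁ = 200.9 nm:
KE₁ = hc/λ₁ - φ = 6.1714 - 3.73 = 2.4414 eV

For λ₂ = 102.9 nm:
KE₂ = hc/λ₂ - φ = 12.0490 - 3.73 = 8.3190 eV

Change in KE:
ΔKE = KE₂ - KE₁ = 8.3190 - 2.4414 = 5.8776 eV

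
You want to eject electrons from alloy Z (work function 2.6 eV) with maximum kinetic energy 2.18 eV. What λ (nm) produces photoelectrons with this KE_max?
259.38 nm

From Einstein's equation: KE_max = hc/λ - φ

Rearranging for λ:
hc/λ = KE_max + φ
λ = hc/(KE_max + φ)

Required photon energy:
E_photon = KE_max + φ = 2.18 + 2.6 = 4.78 eV

Required wavelength:
λ = hc/E_photon = (6.626×10⁻³⁴)(3×10⁸) / (4.78 × 1.602×10⁻¹⁹)
λ = 259.38 nm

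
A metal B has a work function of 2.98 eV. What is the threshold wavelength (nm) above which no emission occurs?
416.05 nm

The threshold wavelength is when the photon energy equals the work function:
hc/λ₀ = φ

Solving for λ₀:
λ₀ = hc/φ = (6.626×10⁻³⁴ J·s)(3×10⁸ m/s) / (2.98 eV × 1.602×10⁻¹⁹ J/eV)
λ₀ = 416.05 nm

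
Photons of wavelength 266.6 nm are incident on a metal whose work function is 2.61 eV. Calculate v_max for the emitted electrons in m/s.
8.4723e+05 m/s

First, find the maximum kinetic energy:
E_photon = hc/λ = 4.6506 eV
KE_max = E_photon - φ = 4.6506 - 2.61 = 2.0406 eV

Convert to Joules: KE_max = 2.0406 × 1.602×10⁻¹⁹ J = 3.2694e-19 J

Then use KE = ½mv² to find velocity:
v = √(2·KE/m) = √(2 × 3.2694e-19 J / 9.109e-31 kg)
v = 8.4723e+05 m/s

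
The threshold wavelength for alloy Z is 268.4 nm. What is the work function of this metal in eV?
4.62 eV

At the threshold wavelength, photon energy equals work function:
φ = hc/λ₀

Calculating:
φ = (6.626×10⁻³⁴ J·s)(3×10⁸ m/s) / (268.4×10⁻⁹ m)
φ = 4.62 eV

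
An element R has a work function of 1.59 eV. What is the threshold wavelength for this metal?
779.77 nm

The threshold wavelength is when the photon energy equals the work function:
hc/λ₀ = φ

Solving for λ₀:
λ₀ = hc/φ = (6.626×10⁻³⁴ J·s)(3×10⁸ m/s) / (1.59 eV × 1.602×10⁻¹⁹ J/eV)
λ₀ = 779.77 nm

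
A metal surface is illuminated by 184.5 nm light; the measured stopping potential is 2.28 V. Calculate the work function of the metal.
4.44 eV

The stopping potential gives the maximum kinetic energy: KE_max = eV_s = 2.28 eV

From Einstein's photoelectric equation: KE_max = hc/λ - φ
Rearranging: φ = hc/λ - KE_max

Calculate photon energy:
E_photon = hc/λ = (6.626×10⁻³⁴ J·s)(3×10⁸ m/s) / (184.5×10⁻⁹ m) = 6.7200 eV

Therefore:
φ = 6.7200 - 2.28 = 4.44 eV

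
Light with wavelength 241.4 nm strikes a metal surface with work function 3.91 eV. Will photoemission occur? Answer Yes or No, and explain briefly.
Yes

For photoemission, the photon energy must exceed the work function.

Photon energy: E = hc/λ = 5.1360 eV
Work function: φ = 3.91 eV

Since E_photon (5.1360 eV) > φ (3.91 eV), photoemission WILL occur.
The threshold wavelength is λ₀ = hc/φ = 317.1 nm.
Since 241.4 nm < 317.1 nm, the light has sufficient energy.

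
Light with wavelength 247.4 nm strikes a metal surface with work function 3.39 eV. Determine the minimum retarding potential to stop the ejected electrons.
1.6215 V

The stopping potential V_s satisfies: eV_s = KE_max

First, find KE_max using Einstein's equation:
E_photon = hc/λ = 5.0115 eV
KE_max = E_photon - φ = 5.0115 - 3.39 = 1.6215 eV

Since eV_s = KE_max:
V_s = KE_max/e = 1.6215 V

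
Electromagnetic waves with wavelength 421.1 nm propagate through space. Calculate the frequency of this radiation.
7.1193e+14 Hz

Using the wave equation: c = fλ

Solving for frequency:
f = c/λ = (3×10⁸ m/s) / (421.1×10⁻⁹ m)
f = 7.1193e+14 Hz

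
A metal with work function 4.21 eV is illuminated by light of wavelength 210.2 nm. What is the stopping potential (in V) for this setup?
1.6884 V

The stopping potential V_s satisfies: eV_s = KE_max

First, find KE_max using Einstein's equation:
E_photon = hc/λ = 5.8984 eV
KE_max = E_photon - φ = 5.8984 - 4.21 = 1.6884 eV

Since eV_s = KE_max:
V_s = KE_max/e = 1.6884 V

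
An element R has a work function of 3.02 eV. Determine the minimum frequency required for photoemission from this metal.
7.3023e+14 Hz

The threshold frequency is when the photon energy equals the work function:
hf₀ = φ

Solving for f₀:
f₀ = φ/h = (3.02 eV × 1.602×10⁻¹⁹ J/eV) / (6.626×10⁻³⁴ J·s)
f₀ = 7.3023e+14 Hz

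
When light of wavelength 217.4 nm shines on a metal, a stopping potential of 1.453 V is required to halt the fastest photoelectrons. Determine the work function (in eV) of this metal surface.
4.25 eV

The stopping potential gives the maximum kinetic energy: KE_max = eV_s = 1.453 eV

From Einstein's photoelectric equation: KE_max = hc/λ - φ
Rearranging: φ = hc/λ - KE_max

Calculate photon energy:
E_photon = hc/λ = (6.626×10⁻³⁴ J·s)(3×10⁸ m/s) / (217.4×10⁻⁹ m) = 5.7030 eV

Therefore:
φ = 5.7030 - 1.453 = 4.25 eV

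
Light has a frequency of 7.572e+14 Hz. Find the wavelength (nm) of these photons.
395.92 nm

Using the wave equation: c = fλ

Solving for wavelength:
λ = c/f = (3×10⁸ m/s) / (7.572e+14 Hz)
λ = 395.92 nm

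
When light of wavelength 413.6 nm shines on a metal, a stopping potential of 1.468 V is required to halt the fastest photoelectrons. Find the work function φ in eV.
1.53 eV

The stopping potential gives the maximum kinetic energy: KE_max = eV_s = 1.468 eV

From Einstein's photoelectric equation: KE_max = hc/λ - φ
Rearranging: φ = hc/λ - KE_max

Calculate photon energy:
E_photon = hc/λ = (6.626×10⁻³⁴ J·s)(3×10⁸ m/s) / (413.6×10⁻⁹ m) = 2.9977 eV

Therefore:
φ = 2.9977 - 1.468 = 1.53 eV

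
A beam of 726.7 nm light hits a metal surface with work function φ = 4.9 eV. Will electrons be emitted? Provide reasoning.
No

For photoemission, the photon energy must exceed the work function.

Photon energy: E = hc/λ = 1.7061 eV
Work function: φ = 4.9 eV

Since E_photon (1.7061 eV) < φ (4.9 eV), photoemission will NOT occur.
The threshold wavelength is λ₀ = hc/φ = 253.0 nm.
Since 726.7 nm > 253.0 nm, the photons lack sufficient energy.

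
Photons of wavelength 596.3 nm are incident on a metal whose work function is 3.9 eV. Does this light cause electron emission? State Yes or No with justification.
No

For photoemission, the photon energy must exceed the work function.

Photon energy: E = hc/λ = 2.0792 eV
Work function: φ = 3.9 eV

Since E_photon (2.0792 eV) < φ (3.9 eV), photoemission will NOT occur.
The threshold wavelength is λ₀ = hc/φ = 317.9 nm.
Since 596.3 nm > 317.9 nm, the photons lack sufficient energy.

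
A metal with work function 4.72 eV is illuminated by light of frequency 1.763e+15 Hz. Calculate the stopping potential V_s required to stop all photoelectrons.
2.5712 V

The stopping potential V_s satisfies: eV_s = KE_max

First, find KE_max using Einstein's equation:
E_photon = hf = (6.626×10⁻³⁴ J·s)(1.763e+15 Hz) = 7.2912 eV
KE_max = E_photon - φ = 7.2912 - 4.72 = 2.5712 eV

Since eV_s = KE_max:
V_s = KE_max/e = 2.5712 V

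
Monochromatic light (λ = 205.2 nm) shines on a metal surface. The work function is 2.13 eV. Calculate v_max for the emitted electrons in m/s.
1.1731e+06 m/s

First, find the maximum kinetic energy:
E_photon = hc/λ = 6.0421 eV
KE_max = E_photon - φ = 6.0421 - 2.13 = 3.9121 eV

Convert to Joules: KE_max = 3.9121 × 1.602×10⁻¹⁹ J = 6.2679e-19 J

Then use KE = ½mv² to find velocity:
v = √(2·KE/m) = √(2 × 6.2679e-19 J / 9.109e-31 kg)
v = 1.1731e+06 m/s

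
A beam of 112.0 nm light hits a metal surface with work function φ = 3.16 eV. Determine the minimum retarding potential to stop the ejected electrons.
7.9100 V

The stopping potential V_s satisfies: eV_s = KE_max

First, find KE_max using Einstein's equation:
E_photon = hc/λ = 11.0700 eV
KE_max = E_photon - φ = 11.0700 - 3.16 = 7.9100 eV

Since eV_s = KE_max:
V_s = KE_max/e = 7.9100 V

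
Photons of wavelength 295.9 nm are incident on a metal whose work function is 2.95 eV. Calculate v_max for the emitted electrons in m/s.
6.6046e+05 m/s

First, find the maximum kinetic energy:
E_photon = hc/λ = 4.1901 eV
KE_max = E_photon - φ = 4.1901 - 2.95 = 1.2401 eV

Convert to Joules: KE_max = 1.2401 × 1.602×10⁻¹⁹ J = 1.9868e-19 J

Then use KE = ½mv² to find velocity:
v = √(2·KE/m) = √(2 × 1.9868e-19 J / 9.109e-31 kg)
v = 6.6046e+05 m/s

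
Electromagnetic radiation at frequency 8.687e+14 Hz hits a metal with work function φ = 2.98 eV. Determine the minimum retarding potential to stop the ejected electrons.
0.6127 V

The stopping potential V_s satisfies: eV_s = KE_max

First, find KE_max using Einstein's equation:
E_photon = hf = (6.626×10⁻³⁴ J·s)(8.687e+14 Hz) = 3.5927 eV
KE_max = E_photon - φ = 3.5927 - 2.98 = 0.6127 eV

Since eV_s = KE_max:
V_s = KE_max/e = 0.6127 V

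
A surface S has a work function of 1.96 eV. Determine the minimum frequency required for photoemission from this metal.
4.7393e+14 Hz

The threshold frequency is when the photon energy equals the work function:
hf₀ = φ

Solving for f₀:
f₀ = φ/h = (1.96 eV × 1.602×10⁻¹⁹ J/eV) / (6.626×10⁻³⁴ J·s)
f₀ = 4.7393e+14 Hz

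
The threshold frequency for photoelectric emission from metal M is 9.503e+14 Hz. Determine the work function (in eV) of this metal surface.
3.93 eV

At the threshold frequency, photon energy equals work function:
φ = hf₀

Calculating:
φ = (6.626×10⁻³⁴ J·s)(9.503e+14 Hz)
φ = 3.93 eV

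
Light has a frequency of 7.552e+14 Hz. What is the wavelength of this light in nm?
396.97 nm

Using the wave equation: c = fλ

Solving for wavelength:
λ = c/f = (3×10⁸ m/s) / (7.552e+14 Hz)
λ = 396.97 nm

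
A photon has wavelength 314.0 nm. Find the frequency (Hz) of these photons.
9.5475e+14 Hz

Using the wave equation: c = fλ

Solving for frequency:
f = c/λ = (3×10⁸ m/s) / (314.0×10⁻⁹ m)
f = 9.5475e+14 Hz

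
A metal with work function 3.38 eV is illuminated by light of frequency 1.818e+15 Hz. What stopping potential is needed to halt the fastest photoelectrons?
4.1386 V

The stopping potential V_s satisfies: eV_s = KE_max

First, find KE_max using Einstein's equation:
E_photon = hf = (6.626×10⁻³⁴ J·s)(1.818e+15 Hz) = 7.5186 eV
KE_max = E_photon - φ = 7.5186 - 3.38 = 4.1386 eV

Since eV_s = KE_max:
V_s = KE_max/e = 4.1386 V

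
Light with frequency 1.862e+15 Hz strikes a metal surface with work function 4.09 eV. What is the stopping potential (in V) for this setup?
3.6106 V

The stopping potential V_s satisfies: eV_s = KE_max

First, find KE_max using Einstein's equation:
E_photon = hf = (6.626×10⁻³⁴ J·s)(1.862e+15 Hz) = 7.7006 eV
KE_max = E_photon - φ = 7.7006 - 4.09 = 3.6106 eV

Since eV_s = KE_max:
V_s = KE_max/e = 3.6106 V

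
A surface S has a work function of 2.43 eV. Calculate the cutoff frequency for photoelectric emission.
5.8757e+14 Hz

The threshold frequency is when the photon energy equals the work function:
hf₀ = φ

Solving for f₀:
f₀ = φ/h = (2.43 eV × 1.602×10⁻¹⁹ J/eV) / (6.626×10⁻³⁴ J·s)
f₀ = 5.8757e+14 Hz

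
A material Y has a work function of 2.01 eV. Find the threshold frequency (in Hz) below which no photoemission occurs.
4.8602e+14 Hz

The threshold frequency is when the photon energy equals the work function:
hf₀ = φ

Solving for f₀:
f₀ = φ/h = (2.01 eV × 1.602×10⁻¹⁹ J/eV) / (6.626×10⁻³⁴ J·s)
f₀ = 4.8602e+14 Hz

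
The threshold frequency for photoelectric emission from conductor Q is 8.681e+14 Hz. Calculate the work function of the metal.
3.59 eV

At the threshold frequency, photon energy equals work function:
φ = hf₀

Calculating:
φ = (6.626×10⁻³⁴ J·s)(8.681e+14 Hz)
φ = 3.59 eV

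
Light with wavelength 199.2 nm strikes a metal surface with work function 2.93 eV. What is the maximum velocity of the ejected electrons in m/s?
1.0765e+06 m/s

First, find the maximum kinetic energy:
E_photon = hc/λ = 6.2241 eV
KE_max = E_photon - φ = 6.2241 - 2.93 = 3.2941 eV

Convert to Joules: KE_max = 3.2941 × 1.602×10⁻¹⁹ J = 5.2777e-19 J

Then use KE = ½mv² to find velocity:
v = √(2·KE/m) = √(2 × 5.2777e-19 J / 9.109e-31 kg)
v = 1.0765e+06 m/s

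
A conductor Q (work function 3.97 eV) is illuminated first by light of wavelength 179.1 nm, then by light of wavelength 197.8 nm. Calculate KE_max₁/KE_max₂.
1.2848

Using Einstein's equation: KE_max = hc/λ - φ

For λ₁ = 179.1 nm:
E₁ = hc/λ₁ = 6.9226 eV
KE₁ = E₁ - φ = 6.9226 - 3.97 = 2.9526 eV

For λ₂ = 197.8 nm:
E₂ = hc/λ₂ = 6.2682 eV
KE₂ = E₂ - φ = 6.2682 - 3.97 = 2.2982 eV

Ratio: KE₁/KE₂ = 2.9526/2.2982 = 1.2848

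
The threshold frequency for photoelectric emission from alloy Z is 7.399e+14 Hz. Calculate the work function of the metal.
3.06 eV

At the threshold frequency, photon energy equals work function:
φ = hf₀

Calculating:
φ = (6.626×10⁻³⁴ J·s)(7.399e+14 Hz)
φ = 3.06 eV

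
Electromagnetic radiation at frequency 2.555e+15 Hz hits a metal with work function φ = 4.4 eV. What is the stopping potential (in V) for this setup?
6.1666 V

The stopping potential V_s satisfies: eV_s = KE_max

First, find KE_max using Einstein's equation:
E_photon = hf = (6.626×10⁻³⁴ J·s)(2.555e+15 Hz) = 10.5666 eV
KE_max = E_photon - φ = 10.5666 - 4.4 = 6.1666 eV

Since eV_s = KE_max:
V_s = KE_max/e = 6.1666 V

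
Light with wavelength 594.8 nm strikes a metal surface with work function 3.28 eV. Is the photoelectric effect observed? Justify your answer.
No

For photoemission, the photon energy must exceed the work function.

Photon energy: E = hc/λ = 2.0845 eV
Work function: φ = 3.28 eV

Since E_photon (2.0845 eV) < φ (3.28 eV), photoemission will NOT occur.
The threshold wavelength is λ₀ = hc/φ = 378.0 nm.
Since 594.8 nm > 378.0 nm, the photons lack sufficient energy.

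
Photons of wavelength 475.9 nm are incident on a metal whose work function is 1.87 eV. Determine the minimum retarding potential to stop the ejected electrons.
0.7353 V

The stopping potential V_s satisfies: eV_s = KE_max

First, find KE_max using Einstein's equation:
E_photon = hc/λ = 2.6053 eV
KE_max = E_photon - φ = 2.6053 - 1.87 = 0.7353 eV

Since eV_s = KE_max:
V_s = KE_max/e = 0.7353 V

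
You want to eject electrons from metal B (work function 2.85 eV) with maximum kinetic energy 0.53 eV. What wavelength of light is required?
366.82 nm

From Einstein's equation: KE_max = hc/λ - φ

Rearranging for λ:
hc/λ = KE_max + φ
λ = hc/(KE_max + φ)

Required photon energy:
E_photon = KE_max + φ = 0.53 + 2.85 = 3.38 eV

Required wavelength:
λ = hc/E_photon = (6.626×10⁻³⁴)(3×10⁸) / (3.38 × 1.602×10⁻¹⁹)
λ = 366.82 nm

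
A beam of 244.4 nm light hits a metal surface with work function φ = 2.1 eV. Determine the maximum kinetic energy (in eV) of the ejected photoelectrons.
2.9730 eV

Using Einstein's photoelectric equation: KE_max = hf - φ = hc/λ - φ

First, calculate the photon energy:
E_photon = hc/λ = (6.626×10⁻³⁴ J·s)(3×10⁸ m/s) / (244.4×10⁻⁹ m)
E_photon = 5.0730 eV

Then, the maximum kinetic energy:
KE_max = E_photon - φ = 5.0730 eV - 2.1 eV = 2.9730 eV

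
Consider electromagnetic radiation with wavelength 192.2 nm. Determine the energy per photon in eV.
6.4508 eV

Using E = hf = hc/λ:

E = hc/λ = (6.626×10⁻³⁴ J·s)(3×10⁸ m/s) / (192.2×10⁻⁹ m)
E = 6.4508 eV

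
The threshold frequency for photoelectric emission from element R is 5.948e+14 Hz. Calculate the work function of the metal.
2.46 eV

At the threshold frequency, photon energy equals work function:
φ = hf₀

Calculating:
φ = (6.626×10⁻³⁴ J·s)(5.948e+14 Hz)
φ = 2.46 eV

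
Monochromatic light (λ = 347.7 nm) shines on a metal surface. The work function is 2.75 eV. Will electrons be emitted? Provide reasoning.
Yes

For photoemission, the photon energy must exceed the work function.

Photon energy: E = hc/λ = 3.5658 eV
Work function: φ = 2.75 eV

Since E_photon (3.5658 eV) > φ (2.75 eV), photoemission WILL occur.
The threshold wavelength is λ₀ = hc/φ = 450.9 nm.
Since 347.7 nm < 450.9 nm, the light has sufficient energy.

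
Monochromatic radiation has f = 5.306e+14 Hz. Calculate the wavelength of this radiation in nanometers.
565.01 nm

Using the wave equation: c = fλ

Solving for wavelength:
λ = c/f = (3×10⁸ m/s) / (5.306e+14 Hz)
λ = 565.01 nm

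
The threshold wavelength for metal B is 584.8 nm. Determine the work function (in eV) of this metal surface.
2.12 eV

At the threshold wavelength, photon energy equals work function:
φ = hc/λ₀

Calculating:
φ = (6.626×10⁻³⁴ J·s)(3×10⁸ m/s) / (584.8×10⁻⁹ m)
φ = 2.12 eV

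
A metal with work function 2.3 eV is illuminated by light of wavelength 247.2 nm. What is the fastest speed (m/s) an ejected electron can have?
9.7736e+05 m/s

First, find the maximum kinetic energy:
E_photon = hc/λ = 5.0155 eV
KE_max = E_photon - φ = 5.0155 - 2.3 = 2.7155 eV

Convert to Joules: KE_max = 2.7155 × 1.602×10⁻¹⁹ J = 4.3508e-19 J

Then use KE = ½mv² to find velocity:
v = √(2·KE/m) = √(2 × 4.3508e-19 J / 9.109e-31 kg)
v = 9.7736e+05 m/s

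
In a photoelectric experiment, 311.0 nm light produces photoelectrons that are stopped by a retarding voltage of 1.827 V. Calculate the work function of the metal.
2.16 eV

The stopping potential gives the maximum kinetic energy: KE_max = eV_s = 1.827 eV

From Einstein's photoelectric equation: KE_max = hc/λ - φ
Rearranging: φ = hc/λ - KE_max

Calculate photon energy:
E_photon = hc/λ = (6.626×10⁻³⁴ J·s)(3×10⁸ m/s) / (311.0×10⁻⁹ m) = 3.9866 eV

Therefore:
φ = 3.9866 - 1.827 = 2.16 eV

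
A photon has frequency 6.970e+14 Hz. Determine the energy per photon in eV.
2.8826 eV

Using E = hf:

E = hf = (6.626×10⁻³⁴ J·s)(6.970e+14 Hz)
E = 2.8826 eV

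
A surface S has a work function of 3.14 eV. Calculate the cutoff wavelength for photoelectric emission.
394.85 nm

The threshold wavelength is when the photon energy equals the work function:
hc/λ₀ = φ

Solving for λ₀:
λ₀ = hc/φ = (6.626×10⁻³⁴ J·s)(3×10⁸ m/s) / (3.14 eV × 1.602×10⁻¹⁹ J/eV)
λ₀ = 394.85 nm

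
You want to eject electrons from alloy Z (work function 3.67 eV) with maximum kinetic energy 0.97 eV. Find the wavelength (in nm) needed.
267.21 nm

From Einstein's equation: KE_max = hc/λ - φ

Rearranging for λ:
hc/λ = KE_max + φ
λ = hc/(KE_max + φ)

Required photon energy:
E_photon = KE_max + φ = 0.97 + 3.67 = 4.64 eV

Required wavelength:
λ = hc/E_photon = (6.626×10⁻³⁴)(3×10⁸) / (4.64 × 1.602×10⁻¹⁹)
λ = 267.21 nm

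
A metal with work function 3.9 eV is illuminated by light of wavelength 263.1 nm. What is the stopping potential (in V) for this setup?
0.8124 V

The stopping potential V_s satisfies: eV_s = KE_max

First, find KE_max using Einstein's equation:
E_photon = hc/λ = 4.7124 eV
KE_max = E_photon - φ = 4.7124 - 3.9 = 0.8124 eV

Since eV_s = KE_max:
V_s = KE_max/e = 0.8124 V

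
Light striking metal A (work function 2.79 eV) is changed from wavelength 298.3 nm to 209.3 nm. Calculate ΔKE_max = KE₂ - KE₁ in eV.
1.7674 eV

Using Einstein's equation: KE_max = hc/λ - φ

For λ₁ = 298.3 nm:
KE₁ = hc/λ₁ - φ = 4.1564 - 2.79 = 1.3664 eV

For λ₂ = 209.3 nm:
KE₂ = hc/λ₂ - φ = 5.9238 - 2.79 = 3.1338 eV

Change in KE:
ΔKE = KE₂ - KE₁ = 3.1338 - 1.3664 = 1.7674 eV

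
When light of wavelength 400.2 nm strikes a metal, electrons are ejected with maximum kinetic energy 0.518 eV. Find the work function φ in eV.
2.58 eV

From Einstein's photoelectric equation: KE_max = hf - φ = hc/λ - φ

Rearranging for φ:
φ = hc/λ - KE_max

Calculate photon energy:
E_photon = hc/λ = 3.0981 eV

Therefore:
φ = 3.0981 - 0.518 = 2.58 eV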